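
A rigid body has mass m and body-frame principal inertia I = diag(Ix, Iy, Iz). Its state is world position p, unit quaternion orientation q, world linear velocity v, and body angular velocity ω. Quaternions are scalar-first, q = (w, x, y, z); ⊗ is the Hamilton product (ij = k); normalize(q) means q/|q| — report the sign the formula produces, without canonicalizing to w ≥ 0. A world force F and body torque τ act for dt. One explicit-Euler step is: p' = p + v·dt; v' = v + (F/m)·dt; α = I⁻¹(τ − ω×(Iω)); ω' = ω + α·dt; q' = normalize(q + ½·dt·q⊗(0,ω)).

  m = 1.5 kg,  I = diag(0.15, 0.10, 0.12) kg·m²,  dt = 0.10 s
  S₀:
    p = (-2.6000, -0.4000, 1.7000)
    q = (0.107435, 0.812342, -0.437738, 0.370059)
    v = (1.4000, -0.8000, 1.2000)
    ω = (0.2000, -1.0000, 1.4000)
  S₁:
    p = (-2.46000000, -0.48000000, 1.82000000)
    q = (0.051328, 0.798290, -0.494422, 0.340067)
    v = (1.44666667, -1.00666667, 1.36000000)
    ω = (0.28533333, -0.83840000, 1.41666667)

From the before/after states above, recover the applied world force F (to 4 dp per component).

F = (0.7000, -3.1000, 2.4000)

v₁ − v₀ = (0.04666667, -0.20666667, 0.16000000)
m·(v₁−v₀)/dt = (0.7000, -3.1000, 2.4000)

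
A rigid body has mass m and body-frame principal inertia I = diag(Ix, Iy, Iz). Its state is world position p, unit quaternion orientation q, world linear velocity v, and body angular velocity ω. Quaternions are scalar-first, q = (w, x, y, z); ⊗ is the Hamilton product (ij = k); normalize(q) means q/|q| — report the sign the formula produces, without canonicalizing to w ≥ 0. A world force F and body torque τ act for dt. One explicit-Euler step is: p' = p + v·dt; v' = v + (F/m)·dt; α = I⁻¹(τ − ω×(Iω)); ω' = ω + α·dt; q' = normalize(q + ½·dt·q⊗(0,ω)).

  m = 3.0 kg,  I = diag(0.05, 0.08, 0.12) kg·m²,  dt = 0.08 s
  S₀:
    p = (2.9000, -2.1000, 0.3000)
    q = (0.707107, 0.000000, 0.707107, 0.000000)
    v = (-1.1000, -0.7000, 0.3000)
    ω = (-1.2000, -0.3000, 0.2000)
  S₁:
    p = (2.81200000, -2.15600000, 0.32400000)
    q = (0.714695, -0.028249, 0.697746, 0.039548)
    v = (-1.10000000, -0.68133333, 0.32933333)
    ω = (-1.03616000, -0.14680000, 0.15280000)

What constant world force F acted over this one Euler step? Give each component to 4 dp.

F = (0.0000, 0.7000, 1.1000)

velocity change Δv = (0.00000000, 0.01866667, 0.02933333)
applied force F = (0.0000, 0.7000, 1.1000)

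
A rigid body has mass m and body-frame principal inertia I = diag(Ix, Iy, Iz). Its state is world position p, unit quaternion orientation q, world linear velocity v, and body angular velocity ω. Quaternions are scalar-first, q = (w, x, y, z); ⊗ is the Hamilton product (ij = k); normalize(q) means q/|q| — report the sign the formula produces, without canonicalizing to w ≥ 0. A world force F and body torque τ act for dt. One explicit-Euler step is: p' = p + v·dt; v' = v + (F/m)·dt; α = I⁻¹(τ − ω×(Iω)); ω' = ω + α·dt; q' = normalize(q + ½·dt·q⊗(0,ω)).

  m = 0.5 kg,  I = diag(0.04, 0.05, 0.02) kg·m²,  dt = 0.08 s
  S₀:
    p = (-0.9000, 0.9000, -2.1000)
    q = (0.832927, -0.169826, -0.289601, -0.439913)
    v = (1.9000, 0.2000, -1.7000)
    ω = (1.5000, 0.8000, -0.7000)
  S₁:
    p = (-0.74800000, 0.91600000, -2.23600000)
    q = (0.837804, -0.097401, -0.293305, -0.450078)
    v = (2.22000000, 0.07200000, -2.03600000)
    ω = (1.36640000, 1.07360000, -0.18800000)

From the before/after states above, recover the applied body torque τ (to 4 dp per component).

τ = (-0.0500, 0.1500, 0.1400)

rate change Δω = (-0.13360000, 0.27360000, 0.51200000)
gyro term ω₀×Iω₀ = (0.0168, -0.0210, 0.0120)
τ = I·(Δω/dt) + ω₀×(Iω₀) = (-0.0500, 0.1500, 0.1400)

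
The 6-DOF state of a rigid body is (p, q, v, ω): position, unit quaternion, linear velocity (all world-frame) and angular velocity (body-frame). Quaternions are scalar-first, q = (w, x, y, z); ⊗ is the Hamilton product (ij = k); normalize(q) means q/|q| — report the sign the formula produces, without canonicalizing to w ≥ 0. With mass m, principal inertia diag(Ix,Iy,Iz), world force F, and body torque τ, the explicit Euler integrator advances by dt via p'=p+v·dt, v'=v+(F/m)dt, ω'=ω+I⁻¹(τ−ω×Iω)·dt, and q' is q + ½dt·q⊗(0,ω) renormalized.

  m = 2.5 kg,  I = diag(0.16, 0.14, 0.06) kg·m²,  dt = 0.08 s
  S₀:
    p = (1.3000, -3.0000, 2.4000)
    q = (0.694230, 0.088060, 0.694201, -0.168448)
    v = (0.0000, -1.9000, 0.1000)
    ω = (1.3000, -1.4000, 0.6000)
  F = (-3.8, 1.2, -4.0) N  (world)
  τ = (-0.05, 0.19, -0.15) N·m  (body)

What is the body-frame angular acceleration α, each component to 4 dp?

α = (-0.7325, 0.8000, -3.1067)

ω×(Iω) gyroscopic = (0.0672, 0.0780, 0.0364)
angular accel α = (-0.7325, 0.8000, -3.1067)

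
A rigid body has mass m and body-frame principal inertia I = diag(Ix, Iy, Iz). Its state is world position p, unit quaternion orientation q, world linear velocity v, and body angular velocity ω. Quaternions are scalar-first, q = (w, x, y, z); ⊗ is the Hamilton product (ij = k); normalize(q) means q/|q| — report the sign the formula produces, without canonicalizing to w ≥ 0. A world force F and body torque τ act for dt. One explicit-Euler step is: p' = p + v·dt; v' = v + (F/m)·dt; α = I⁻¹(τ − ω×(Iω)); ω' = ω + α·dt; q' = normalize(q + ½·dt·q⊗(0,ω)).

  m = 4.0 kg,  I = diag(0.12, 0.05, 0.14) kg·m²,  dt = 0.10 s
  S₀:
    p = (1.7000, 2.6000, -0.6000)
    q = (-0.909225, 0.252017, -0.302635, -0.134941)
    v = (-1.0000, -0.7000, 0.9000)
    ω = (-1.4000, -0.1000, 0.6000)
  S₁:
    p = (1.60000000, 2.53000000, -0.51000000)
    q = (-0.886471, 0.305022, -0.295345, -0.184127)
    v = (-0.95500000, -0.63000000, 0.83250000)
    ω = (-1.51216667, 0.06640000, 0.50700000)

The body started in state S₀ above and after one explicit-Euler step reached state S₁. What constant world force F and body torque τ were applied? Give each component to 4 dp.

F = (1.8000, 2.8000, -2.7000)
τ = (-0.1400, 0.1000, -0.1400)

ω₁ − ω₀ = (-0.11216667, 0.16640000, -0.09300000)
ω₀×(Iω₀) = (-0.0054, 0.0168, -0.0098)
I·α + gyro = (-0.1400, 0.1000, -0.1400)
Δv = v₁−v₀ = (0.04500000, 0.07000000, -0.06750000)
m·(v₁−v₀)/dt = (1.8000, 2.8000, -2.7000)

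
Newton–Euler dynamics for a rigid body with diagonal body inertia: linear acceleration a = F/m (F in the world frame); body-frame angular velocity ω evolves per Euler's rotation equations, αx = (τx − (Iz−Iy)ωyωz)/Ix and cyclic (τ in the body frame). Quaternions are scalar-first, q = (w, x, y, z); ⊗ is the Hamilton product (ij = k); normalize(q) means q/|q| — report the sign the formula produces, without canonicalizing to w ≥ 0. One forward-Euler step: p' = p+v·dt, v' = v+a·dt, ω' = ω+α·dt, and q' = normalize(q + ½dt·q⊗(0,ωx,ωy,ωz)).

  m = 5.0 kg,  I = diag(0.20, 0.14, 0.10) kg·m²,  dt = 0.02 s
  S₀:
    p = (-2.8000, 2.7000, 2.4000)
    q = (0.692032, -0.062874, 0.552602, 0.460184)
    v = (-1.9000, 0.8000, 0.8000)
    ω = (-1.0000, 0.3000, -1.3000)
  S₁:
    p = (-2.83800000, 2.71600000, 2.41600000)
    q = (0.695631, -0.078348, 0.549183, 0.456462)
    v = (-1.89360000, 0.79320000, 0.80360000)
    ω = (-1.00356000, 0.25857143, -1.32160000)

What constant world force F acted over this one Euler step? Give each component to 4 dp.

v₁ − v₀ = (0.00640000, -0.00680000, 0.00360000)
applied force F = (1.6000, -1.7000, 0.9000)

F = (1.6000, -1.7000, 0.9000)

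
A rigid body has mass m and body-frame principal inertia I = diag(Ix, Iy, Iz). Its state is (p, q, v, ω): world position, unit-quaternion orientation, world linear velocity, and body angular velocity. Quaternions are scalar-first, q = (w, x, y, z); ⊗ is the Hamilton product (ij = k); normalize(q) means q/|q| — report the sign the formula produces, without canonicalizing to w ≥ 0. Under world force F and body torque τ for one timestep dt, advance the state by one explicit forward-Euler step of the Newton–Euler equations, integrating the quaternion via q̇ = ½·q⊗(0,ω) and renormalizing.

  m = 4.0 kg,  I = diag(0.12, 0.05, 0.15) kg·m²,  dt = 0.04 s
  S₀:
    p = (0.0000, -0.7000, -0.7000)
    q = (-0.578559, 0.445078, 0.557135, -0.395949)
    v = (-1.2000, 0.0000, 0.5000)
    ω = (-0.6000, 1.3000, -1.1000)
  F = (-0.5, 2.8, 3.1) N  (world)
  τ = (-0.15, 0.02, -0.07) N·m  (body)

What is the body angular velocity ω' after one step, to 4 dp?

precession coupling ω×(Iω) = (-0.1430, -0.0198, 0.0546)
(τ − ω×Iω)/I = (-0.0583, 0.7960, -0.8307)
ω + α·dt = (-0.6023, 1.3318, -1.1332)

ω' = (-0.6023, 1.3318, -1.1332)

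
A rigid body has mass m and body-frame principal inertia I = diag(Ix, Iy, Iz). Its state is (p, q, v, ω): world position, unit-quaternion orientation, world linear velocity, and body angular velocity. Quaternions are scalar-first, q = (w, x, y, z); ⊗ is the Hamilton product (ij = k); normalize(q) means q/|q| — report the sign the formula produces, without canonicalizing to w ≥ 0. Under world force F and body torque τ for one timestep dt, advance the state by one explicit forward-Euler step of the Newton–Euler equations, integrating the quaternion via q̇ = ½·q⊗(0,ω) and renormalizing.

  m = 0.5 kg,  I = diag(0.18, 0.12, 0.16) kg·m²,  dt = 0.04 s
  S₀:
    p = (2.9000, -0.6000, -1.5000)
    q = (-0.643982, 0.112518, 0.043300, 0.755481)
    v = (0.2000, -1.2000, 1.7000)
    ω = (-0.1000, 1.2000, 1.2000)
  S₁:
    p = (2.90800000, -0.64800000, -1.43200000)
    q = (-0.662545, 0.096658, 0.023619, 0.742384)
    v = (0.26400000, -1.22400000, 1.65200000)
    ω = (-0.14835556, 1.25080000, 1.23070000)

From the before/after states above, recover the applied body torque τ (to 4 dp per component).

ω₁ − ω₀ = (-0.04835556, 0.05080000, 0.03070000)
precession coupling = (0.0576, -0.0024, 0.0072)
I·α + gyro = (-0.1600, 0.1500, 0.1300)

τ = (-0.1600, 0.1500, 0.1300)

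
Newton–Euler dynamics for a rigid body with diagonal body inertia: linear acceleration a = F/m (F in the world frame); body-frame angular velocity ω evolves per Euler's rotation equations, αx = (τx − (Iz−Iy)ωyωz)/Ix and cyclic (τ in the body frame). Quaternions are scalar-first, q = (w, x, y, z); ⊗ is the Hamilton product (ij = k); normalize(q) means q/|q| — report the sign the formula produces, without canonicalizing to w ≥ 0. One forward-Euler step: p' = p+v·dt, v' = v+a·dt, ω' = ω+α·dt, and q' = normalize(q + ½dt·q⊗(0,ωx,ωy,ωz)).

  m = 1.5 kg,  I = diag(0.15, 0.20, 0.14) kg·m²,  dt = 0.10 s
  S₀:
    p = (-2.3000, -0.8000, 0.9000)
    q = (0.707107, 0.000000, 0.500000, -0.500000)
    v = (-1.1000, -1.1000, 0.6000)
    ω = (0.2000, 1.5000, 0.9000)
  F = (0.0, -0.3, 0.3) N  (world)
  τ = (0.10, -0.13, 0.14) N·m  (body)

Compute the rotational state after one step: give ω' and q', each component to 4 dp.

(τ − ω×Iω)/I = (1.2067, -0.6590, 0.8929)
ω + α·dt = (0.3207, 1.4341, 0.9893)
Hamilton product q⊗(0,ω) = (-0.3000000, 1.3414214, 0.9606605, 0.5363963)
q + ½dt·q⊗(0,ω), renormalized = (0.6894, 0.0668, 0.5459, -0.4714)

ω' = (0.3207, 1.4341, 0.9893)
q' = (0.6894, 0.0668, 0.5459, -0.4714)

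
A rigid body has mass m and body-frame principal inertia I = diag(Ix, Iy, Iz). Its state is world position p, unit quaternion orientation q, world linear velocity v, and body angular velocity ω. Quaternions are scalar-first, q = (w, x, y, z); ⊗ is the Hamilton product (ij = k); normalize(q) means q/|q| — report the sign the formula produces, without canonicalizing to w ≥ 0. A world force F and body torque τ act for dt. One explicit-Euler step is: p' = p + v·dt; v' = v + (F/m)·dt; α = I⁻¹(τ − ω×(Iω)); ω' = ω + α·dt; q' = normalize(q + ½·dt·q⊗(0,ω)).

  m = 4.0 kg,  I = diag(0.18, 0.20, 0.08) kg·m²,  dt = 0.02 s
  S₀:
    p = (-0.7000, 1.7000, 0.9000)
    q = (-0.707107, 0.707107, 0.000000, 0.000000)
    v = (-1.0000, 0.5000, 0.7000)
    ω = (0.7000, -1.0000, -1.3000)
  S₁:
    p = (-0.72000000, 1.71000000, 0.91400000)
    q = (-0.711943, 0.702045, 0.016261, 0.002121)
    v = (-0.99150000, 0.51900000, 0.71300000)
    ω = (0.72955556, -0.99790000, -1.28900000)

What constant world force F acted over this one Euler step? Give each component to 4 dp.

velocity change Δv = (0.00850000, 0.01900000, 0.01300000)
m·(v₁−v₀)/dt = (1.7000, 3.8000, 2.6000)

F = (1.7000, 3.8000, 2.6000)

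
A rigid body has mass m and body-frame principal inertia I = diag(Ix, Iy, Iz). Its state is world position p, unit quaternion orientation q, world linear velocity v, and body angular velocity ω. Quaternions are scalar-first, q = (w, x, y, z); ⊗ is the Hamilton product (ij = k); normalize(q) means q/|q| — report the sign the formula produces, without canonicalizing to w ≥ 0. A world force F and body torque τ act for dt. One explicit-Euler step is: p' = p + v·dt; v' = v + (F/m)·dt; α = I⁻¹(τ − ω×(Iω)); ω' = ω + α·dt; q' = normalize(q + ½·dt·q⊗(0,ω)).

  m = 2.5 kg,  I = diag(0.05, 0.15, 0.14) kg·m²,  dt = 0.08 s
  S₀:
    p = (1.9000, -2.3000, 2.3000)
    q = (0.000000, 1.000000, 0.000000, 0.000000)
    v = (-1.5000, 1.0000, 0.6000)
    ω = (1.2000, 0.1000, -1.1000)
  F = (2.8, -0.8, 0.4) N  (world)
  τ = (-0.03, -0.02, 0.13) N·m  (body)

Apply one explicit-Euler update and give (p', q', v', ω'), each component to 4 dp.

p' = (1.7800, -2.2200, 2.3480)
q' = (-0.0479, 0.9979, 0.0439, 0.0040)
v' = (-1.4104, 0.9744, 0.6128)
ω' = (1.1502, 0.0260, -1.0326)

angular accel α = (-0.6220, -0.9253, 0.8429)
ω + α·dt = (1.1502, 0.0260, -1.0326)
2q̇ = q⊗(0,ω) = (-1.2000000, 0.0000000, 1.1000000, 0.1000000)
updated quaternion q' = (-0.0479, 0.9979, 0.0439, 0.0040)
a = F/m = (1.1200, -0.3200, 0.1600)
p' = p + v·dt = (1.7800, -2.2200, 2.3480)
v' = v + a·dt = (-1.4104, 0.9744, 0.6128)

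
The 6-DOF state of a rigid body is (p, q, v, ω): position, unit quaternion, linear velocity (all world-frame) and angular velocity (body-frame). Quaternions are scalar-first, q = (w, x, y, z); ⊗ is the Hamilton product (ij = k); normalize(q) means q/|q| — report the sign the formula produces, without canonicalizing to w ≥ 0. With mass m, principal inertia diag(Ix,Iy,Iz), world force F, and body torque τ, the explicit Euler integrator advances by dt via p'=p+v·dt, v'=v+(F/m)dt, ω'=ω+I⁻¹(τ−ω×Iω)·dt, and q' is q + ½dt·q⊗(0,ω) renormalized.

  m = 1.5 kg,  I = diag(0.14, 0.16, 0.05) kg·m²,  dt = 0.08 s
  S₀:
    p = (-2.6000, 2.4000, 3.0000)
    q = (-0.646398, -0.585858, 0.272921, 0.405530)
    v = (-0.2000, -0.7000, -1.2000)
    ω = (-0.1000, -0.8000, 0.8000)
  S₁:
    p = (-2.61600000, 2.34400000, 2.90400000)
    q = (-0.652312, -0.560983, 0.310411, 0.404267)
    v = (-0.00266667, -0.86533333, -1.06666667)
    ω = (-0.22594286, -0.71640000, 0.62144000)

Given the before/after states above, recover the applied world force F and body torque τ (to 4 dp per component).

Δv = v₁−v₀ = (0.19733333, -0.16533333, 0.13333333)
F = m·Δv/dt = (3.7000, -3.1000, 2.5000)
ω₁ − ω₀ = (-0.12594286, 0.08360000, -0.17856000)
ω₀×(Iω₀) = (0.0704, -0.0072, 0.0016)
τ = I·(Δω/dt) + ω₀×(Iω₀) = (-0.1500, 0.1600, -0.1100)

F = (3.7000, -3.1000, 2.5000)
τ = (-0.1500, 0.1600, -0.1100)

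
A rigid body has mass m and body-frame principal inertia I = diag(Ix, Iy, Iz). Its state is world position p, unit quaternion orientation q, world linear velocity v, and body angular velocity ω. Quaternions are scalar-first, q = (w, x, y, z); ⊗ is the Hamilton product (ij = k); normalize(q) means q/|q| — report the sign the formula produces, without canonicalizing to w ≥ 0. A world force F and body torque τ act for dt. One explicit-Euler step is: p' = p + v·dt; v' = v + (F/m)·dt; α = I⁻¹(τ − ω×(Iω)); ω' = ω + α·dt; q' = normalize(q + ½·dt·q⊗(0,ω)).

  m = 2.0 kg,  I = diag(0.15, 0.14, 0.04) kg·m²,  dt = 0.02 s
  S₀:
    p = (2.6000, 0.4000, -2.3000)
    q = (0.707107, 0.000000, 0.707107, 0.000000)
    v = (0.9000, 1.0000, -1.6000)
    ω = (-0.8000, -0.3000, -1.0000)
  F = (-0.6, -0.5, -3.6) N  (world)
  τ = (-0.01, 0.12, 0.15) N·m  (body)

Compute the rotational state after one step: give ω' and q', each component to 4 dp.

ω' = (-0.7973, -0.2954, -0.9238)
q' = (0.7092, -0.0127, 0.7049, -0.0014)

ω×(Iω) gyroscopic = (-0.0300, 0.0880, -0.0024)
(τ − ω×Iω)/I = (0.1333, 0.2286, 3.8100)
new body rate ω' = (-0.7973, -0.2954, -0.9238)
Hamilton product q⊗(0,ω) = (0.2121321, -1.2727926, -0.2121321, -0.1414214)
q + ½dt·q⊗(0,ω), renormalized = (0.7092, -0.0127, 0.7049, -0.0014)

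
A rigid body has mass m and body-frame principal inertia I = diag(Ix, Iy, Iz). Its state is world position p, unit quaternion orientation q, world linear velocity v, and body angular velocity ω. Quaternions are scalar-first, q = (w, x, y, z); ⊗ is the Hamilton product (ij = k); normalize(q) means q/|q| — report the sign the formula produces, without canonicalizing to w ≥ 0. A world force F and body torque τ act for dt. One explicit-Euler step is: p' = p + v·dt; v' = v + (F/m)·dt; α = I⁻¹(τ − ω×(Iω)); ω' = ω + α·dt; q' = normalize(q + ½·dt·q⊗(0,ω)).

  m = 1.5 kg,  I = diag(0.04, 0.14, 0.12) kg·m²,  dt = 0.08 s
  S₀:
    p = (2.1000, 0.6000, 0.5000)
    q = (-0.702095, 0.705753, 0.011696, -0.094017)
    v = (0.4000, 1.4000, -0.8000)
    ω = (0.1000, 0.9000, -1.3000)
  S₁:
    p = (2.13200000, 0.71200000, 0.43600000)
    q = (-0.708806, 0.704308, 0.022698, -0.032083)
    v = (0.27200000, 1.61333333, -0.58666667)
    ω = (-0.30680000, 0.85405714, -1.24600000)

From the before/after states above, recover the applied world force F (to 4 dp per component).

velocity change Δv = (-0.12800000, 0.21333333, 0.21333333)
F = m·Δv/dt = (-2.4000, 4.0000, 4.0000)

F = (-2.4000, 4.0000, 4.0000)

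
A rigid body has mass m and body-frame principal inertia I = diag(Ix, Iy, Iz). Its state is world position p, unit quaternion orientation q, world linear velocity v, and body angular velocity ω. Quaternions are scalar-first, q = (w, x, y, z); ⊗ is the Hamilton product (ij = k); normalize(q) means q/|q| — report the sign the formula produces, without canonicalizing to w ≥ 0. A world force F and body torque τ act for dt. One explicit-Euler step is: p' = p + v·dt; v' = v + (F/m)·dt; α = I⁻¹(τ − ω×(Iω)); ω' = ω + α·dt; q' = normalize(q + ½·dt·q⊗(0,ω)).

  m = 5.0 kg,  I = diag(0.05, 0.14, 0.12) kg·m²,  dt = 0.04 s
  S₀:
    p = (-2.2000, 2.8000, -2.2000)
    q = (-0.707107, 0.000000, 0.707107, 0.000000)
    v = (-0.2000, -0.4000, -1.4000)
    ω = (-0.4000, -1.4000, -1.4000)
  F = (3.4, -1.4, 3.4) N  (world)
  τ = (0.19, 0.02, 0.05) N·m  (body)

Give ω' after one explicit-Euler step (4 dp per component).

(τ − ω×Iω)/I = (4.5840, 0.4229, -0.0033)
ω' = ω + α·dt = (-0.2166, -1.3831, -1.4001)

ω' = (-0.2166, -1.3831, -1.4001)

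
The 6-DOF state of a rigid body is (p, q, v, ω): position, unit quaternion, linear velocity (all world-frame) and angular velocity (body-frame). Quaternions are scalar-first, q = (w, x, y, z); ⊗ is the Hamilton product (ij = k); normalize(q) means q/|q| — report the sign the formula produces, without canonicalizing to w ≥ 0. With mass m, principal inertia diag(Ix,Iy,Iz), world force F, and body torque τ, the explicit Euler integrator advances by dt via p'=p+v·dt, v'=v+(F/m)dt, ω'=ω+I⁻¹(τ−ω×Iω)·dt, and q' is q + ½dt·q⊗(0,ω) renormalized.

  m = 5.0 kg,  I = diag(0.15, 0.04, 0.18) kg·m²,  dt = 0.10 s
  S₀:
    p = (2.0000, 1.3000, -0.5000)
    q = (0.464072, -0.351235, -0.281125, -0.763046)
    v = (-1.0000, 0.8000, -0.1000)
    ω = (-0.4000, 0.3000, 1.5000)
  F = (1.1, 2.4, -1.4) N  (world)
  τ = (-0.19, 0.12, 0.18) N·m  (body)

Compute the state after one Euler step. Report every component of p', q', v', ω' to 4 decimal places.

p' = (1.9000, 1.3800, -0.5100)
q' = (0.5169, -0.3690, -0.2318, -0.7368)
v' = (-0.9780, 0.8480, -0.1280)
ω' = (-0.5687, 0.5550, 1.5927)

new position p' = (1.9000, 1.3800, -0.5100)
new velocity v' = (-0.9780, 0.8480, -0.1280)
(τ − ω×Iω)/I = (-1.6867, 2.5500, 0.9267)
ω' = ω + α·dt = (-0.5687, 0.5550, 1.5927)
Hamilton product q⊗(0,ω) = (1.0884125, -0.3784025, 0.9712925, 0.4782875)
q' = normalize(q + ½dt·q⊗(0,ω)) = (0.5169, -0.3690, -0.2318, -0.7368)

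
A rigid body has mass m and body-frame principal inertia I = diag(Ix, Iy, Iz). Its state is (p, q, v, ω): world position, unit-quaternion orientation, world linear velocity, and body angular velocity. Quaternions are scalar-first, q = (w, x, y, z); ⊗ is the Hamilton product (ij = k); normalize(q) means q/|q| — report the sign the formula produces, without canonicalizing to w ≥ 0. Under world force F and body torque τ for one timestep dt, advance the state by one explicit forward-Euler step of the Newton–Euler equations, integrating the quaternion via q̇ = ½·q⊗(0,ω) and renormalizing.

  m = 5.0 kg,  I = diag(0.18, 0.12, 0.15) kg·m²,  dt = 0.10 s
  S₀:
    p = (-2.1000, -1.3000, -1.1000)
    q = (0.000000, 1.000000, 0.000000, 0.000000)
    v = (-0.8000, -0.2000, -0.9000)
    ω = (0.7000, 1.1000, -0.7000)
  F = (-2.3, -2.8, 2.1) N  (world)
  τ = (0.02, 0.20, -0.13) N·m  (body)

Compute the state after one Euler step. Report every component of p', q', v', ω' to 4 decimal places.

p' = p + v·dt = (-2.1800, -1.3200, -1.1900)
v + (F/m)dt = (-0.8460, -0.2560, -0.8580)
gyro term ω×Iω = (-0.0231, -0.0147, -0.0462)
α = I⁻¹(τ − ω×Iω) = (0.2394, 1.7892, -0.5587)
ω' = ω + α·dt = (0.7239, 1.2789, -0.7559)
2q̇ = q⊗(0,ω) = (-0.7000000, 0.0000000, 0.7000000, 1.1000000)
updated quaternion q' = (-0.0349, 0.9973, 0.0349, 0.0549)

p' = (-2.1800, -1.3200, -1.1900)
q' = (-0.0349, 0.9973, 0.0349, 0.0549)
v' = (-0.8460, -0.2560, -0.8580)
ω' = (0.7239, 1.2789, -0.7559)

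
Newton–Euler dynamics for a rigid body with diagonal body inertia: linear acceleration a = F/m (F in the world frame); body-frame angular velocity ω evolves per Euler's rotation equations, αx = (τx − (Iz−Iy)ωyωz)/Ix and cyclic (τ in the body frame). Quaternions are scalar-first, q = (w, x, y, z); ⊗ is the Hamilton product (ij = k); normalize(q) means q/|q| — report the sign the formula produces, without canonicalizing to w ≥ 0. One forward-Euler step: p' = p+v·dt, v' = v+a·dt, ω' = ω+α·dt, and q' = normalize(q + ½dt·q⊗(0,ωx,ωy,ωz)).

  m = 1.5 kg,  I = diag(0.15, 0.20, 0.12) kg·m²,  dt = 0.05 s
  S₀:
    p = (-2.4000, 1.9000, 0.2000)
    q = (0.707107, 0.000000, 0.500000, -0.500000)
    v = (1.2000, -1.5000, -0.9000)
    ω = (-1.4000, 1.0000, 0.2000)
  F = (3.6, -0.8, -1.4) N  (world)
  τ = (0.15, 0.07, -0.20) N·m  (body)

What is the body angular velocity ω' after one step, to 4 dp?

ω' = (-1.3447, 1.0196, 0.1458)

precession coupling ω×(Iω) = (-0.0160, -0.0084, -0.0700)
(τ − ω×Iω)/I = (1.1067, 0.3920, -1.0833)
ω + α·dt = (-1.3447, 1.0196, 0.1458)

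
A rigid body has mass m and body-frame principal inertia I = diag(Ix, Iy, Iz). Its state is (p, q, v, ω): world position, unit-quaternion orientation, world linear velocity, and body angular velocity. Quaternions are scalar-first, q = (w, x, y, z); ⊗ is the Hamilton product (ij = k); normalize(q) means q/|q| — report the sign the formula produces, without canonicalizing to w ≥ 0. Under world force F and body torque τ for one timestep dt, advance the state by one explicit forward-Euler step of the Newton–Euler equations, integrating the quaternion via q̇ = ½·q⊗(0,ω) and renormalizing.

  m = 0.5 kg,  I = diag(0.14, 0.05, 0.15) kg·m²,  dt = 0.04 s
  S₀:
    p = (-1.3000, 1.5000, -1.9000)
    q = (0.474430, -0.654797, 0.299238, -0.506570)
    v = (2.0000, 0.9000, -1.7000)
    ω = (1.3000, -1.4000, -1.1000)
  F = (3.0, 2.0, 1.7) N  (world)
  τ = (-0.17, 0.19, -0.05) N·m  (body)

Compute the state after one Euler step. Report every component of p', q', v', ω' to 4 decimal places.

new position p' = (-1.2200, 1.5360, -1.9680)
new velocity v' = (2.2400, 1.0600, -1.5640)
angular accel α = (-2.3143, 3.5140, -1.4253)
ω + α·dt = (1.2074, -1.2594, -1.1570)
2q̇ = q⊗(0,ω) = (0.7129423, -0.4216008, -2.0430197, 0.0058334)
q' = normalize(q + ½dt·q⊗(0,ω)) = (0.4882, -0.6626, 0.2581, -0.5060)

p' = (-1.2200, 1.5360, -1.9680)
q' = (0.4882, -0.6626, 0.2581, -0.5060)
v' = (2.2400, 1.0600, -1.5640)
ω' = (1.2074, -1.2594, -1.1570)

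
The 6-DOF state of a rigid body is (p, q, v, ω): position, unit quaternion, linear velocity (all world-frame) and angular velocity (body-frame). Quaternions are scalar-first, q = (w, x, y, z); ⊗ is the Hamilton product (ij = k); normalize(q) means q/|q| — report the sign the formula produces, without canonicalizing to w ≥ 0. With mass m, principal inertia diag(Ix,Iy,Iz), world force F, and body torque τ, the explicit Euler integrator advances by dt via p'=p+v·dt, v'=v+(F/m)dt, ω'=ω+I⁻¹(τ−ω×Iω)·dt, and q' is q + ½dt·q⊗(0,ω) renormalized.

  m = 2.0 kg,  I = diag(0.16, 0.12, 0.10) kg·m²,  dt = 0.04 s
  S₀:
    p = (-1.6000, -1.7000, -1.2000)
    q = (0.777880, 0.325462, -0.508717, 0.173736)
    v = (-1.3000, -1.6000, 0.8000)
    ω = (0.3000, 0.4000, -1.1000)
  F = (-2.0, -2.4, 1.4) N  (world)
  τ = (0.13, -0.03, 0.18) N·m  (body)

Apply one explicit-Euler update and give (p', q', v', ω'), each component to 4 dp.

a = (-1.0000, -1.2000, 0.7000)
p + v·dt = (-1.6520, -1.7640, -1.1680)
v + (F/m)dt = (-1.3400, -1.6480, 0.8280)
precession coupling ω×(Iω) = (0.0088, -0.0198, -0.0048)
α = I⁻¹(τ − ω×Iω) = (0.7575, -0.0850, 1.8480)
new body rate ω' = (0.3303, 0.3966, -1.0261)
q⊗(0,ω) = (0.2969578, 0.7234583, 0.7212810, -0.5728681)
q' = normalize(q + ½dt·q⊗(0,ω)) = (0.7836, 0.3398, -0.4941, 0.1622)

p' = (-1.6520, -1.7640, -1.1680)
q' = (0.7836, 0.3398, -0.4941, 0.1622)
v' = (-1.3400, -1.6480, 0.8280)
ω' = (0.3303, 0.3966, -1.0261)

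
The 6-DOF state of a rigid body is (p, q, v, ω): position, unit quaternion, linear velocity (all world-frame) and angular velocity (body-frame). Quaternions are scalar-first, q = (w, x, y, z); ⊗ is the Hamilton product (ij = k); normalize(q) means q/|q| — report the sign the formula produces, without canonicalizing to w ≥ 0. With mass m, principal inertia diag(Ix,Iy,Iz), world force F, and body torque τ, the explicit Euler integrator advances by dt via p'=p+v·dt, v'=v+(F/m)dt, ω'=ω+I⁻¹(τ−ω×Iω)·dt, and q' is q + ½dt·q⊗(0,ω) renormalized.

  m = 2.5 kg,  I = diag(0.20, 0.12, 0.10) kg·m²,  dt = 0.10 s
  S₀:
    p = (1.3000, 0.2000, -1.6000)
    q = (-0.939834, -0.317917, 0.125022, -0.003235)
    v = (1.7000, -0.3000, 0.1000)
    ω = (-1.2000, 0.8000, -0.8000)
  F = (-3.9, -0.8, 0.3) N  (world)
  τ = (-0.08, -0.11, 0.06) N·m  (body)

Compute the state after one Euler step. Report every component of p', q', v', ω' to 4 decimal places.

p + v·dt = (1.4700, 0.1700, -1.5900)
v + (F/m)dt = (1.5440, -0.3320, 0.1120)
gyro term ω×Iω = (0.0128, 0.0960, 0.0768)
(τ − ω×Iω)/I = (-0.4640, -1.7167, -0.1680)
new body rate ω' = (-1.2464, 0.6283, -0.8168)
Hamilton product q⊗(0,ω) = (-0.4841060, 1.0303712, -1.0023188, 0.6475600)
q' = normalize(q + ½dt·q⊗(0,ω)) = (-0.9608, -0.2655, 0.0747, 0.0290)

p' = (1.4700, 0.1700, -1.5900)
q' = (-0.9608, -0.2655, 0.0747, 0.0290)
v' = (1.5440, -0.3320, 0.1120)
ω' = (-1.2464, 0.6283, -0.8168)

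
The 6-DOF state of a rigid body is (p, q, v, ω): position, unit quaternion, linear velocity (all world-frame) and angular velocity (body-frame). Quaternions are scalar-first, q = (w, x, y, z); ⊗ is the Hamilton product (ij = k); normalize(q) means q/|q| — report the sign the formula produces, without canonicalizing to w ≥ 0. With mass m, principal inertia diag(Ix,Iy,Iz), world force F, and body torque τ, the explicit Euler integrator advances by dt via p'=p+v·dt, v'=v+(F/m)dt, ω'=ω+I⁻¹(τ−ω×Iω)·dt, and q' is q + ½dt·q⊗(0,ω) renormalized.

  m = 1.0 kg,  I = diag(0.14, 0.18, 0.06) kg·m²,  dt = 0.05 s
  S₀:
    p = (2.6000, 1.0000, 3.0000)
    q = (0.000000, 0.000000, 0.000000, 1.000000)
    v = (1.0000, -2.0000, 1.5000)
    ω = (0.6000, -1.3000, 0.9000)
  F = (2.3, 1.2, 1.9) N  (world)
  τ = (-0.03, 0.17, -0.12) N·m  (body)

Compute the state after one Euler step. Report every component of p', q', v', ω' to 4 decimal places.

a = F/m = (2.3000, 1.2000, 1.9000)
new position p' = (2.6500, 0.9000, 3.0750)
v + (F/m)dt = (1.1150, -1.9400, 1.5950)
ω×(Iω) gyroscopic = (0.1404, 0.0432, -0.0312)
angular accel α = (-1.2171, 0.7044, -1.4800)
ω + α·dt = (0.5391, -1.2648, 0.8260)
Hamilton product q⊗(0,ω) = (-0.9000000, 1.3000000, 0.6000000, 0.0000000)
q' = normalize(q + ½dt·q⊗(0,ω)) = (-0.0225, 0.0325, 0.0150, 0.9991)

p' = (2.6500, 0.9000, 3.0750)
q' = (-0.0225, 0.0325, 0.0150, 0.9991)
v' = (1.1150, -1.9400, 1.5950)
ω' = (0.5391, -1.2648, 0.8260)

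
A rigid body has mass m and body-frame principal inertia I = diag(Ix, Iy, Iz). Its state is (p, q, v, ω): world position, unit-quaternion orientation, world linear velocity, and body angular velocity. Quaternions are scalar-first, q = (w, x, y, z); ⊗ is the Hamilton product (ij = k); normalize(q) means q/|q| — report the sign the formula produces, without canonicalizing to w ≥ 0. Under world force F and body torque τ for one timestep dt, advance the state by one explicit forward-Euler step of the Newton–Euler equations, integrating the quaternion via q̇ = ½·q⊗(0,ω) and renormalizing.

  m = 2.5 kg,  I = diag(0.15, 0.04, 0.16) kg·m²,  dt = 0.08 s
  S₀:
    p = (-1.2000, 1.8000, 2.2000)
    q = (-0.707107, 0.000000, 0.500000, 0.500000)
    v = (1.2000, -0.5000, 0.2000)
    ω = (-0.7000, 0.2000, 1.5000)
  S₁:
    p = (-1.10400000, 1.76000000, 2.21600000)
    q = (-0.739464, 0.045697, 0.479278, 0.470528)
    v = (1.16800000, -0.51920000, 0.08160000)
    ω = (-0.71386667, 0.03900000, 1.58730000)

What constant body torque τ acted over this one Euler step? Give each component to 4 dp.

rate change Δω = (-0.01386667, -0.16100000, 0.08730000)
τ = I·(Δω/dt) + ω₀×(Iω₀) = (0.0100, -0.0700, 0.1900)

τ = (0.0100, -0.0700, 0.1900)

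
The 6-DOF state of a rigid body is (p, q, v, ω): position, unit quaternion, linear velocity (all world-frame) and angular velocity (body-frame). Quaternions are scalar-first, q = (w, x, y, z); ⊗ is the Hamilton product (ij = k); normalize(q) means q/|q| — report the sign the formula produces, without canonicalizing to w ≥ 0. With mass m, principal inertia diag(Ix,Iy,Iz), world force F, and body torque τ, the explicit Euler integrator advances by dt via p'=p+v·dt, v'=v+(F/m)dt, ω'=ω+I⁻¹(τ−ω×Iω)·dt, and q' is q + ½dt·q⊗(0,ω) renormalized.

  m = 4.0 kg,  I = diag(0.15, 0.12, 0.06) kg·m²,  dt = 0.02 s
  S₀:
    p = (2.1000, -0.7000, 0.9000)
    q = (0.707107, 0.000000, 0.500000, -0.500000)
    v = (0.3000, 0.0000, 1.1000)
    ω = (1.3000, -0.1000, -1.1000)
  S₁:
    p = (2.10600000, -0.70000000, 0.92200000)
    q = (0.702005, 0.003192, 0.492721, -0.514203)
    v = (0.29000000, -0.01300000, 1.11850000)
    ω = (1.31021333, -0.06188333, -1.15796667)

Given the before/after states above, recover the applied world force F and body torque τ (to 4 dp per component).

ω₁ − ω₀ = (0.01021333, 0.03811667, -0.05796667)
precession coupling = (-0.0066, -0.1287, 0.0039)
I·α + gyro = (0.0700, 0.1000, -0.1700)
Δv = v₁−v₀ = (-0.01000000, -0.01300000, 0.01850000)
m·(v₁−v₀)/dt = (-2.0000, -2.6000, 3.7000)

F = (-2.0000, -2.6000, 3.7000)
τ = (0.0700, 0.1000, -0.1700)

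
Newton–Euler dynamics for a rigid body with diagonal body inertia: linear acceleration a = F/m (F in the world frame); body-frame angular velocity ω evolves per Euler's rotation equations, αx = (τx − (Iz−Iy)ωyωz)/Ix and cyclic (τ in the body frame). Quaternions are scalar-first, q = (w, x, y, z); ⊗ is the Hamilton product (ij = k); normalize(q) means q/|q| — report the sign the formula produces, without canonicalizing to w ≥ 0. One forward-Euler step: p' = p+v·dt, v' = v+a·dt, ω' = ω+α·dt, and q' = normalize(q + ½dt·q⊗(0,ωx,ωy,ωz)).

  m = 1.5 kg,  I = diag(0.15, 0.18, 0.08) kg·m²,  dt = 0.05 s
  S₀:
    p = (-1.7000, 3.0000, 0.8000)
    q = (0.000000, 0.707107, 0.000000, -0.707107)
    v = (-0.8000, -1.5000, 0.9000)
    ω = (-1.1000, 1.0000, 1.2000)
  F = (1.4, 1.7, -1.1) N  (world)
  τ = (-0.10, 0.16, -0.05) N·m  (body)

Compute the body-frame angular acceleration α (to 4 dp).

gyro term ω×Iω = (-0.1200, -0.0924, -0.0330)
(τ − ω×Iω)/I = (0.1333, 1.4022, -0.2125)

α = (0.1333, 1.4022, -0.2125)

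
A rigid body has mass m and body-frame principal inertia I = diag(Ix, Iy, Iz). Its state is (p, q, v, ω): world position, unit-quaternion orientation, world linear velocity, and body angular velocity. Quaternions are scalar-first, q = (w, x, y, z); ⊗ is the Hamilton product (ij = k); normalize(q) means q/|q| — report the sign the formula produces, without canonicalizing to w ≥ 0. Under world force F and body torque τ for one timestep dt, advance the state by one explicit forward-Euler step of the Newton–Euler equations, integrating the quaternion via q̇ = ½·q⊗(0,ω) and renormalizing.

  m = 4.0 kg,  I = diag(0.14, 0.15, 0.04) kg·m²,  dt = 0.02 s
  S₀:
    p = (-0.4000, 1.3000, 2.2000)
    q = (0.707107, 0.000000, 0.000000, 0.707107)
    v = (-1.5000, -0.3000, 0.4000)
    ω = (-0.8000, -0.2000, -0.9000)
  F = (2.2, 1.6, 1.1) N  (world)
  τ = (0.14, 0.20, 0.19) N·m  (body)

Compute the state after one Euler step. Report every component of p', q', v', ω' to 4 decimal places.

p' = (-0.4300, 1.2940, 2.2080)
q' = (0.7134, -0.0042, -0.0071, 0.7007)
v' = (-1.4890, -0.2920, 0.4055)
ω' = (-0.7772, -0.1829, -0.8058)

(τ − ω×Iω)/I = (1.1414, 0.8533, 4.7100)
ω + α·dt = (-0.7772, -0.1829, -0.8058)
2q̇ = q⊗(0,ω) = (0.6363963, -0.4242642, -0.7071070, -0.6363963)
q + ½dt·q⊗(0,ω), renormalized = (0.7134, -0.0042, -0.0071, 0.7007)
a = (0.5500, 0.4000, 0.2750)
p' = p + v·dt = (-0.4300, 1.2940, 2.2080)
v' = v + a·dt = (-1.4890, -0.2920, 0.4055)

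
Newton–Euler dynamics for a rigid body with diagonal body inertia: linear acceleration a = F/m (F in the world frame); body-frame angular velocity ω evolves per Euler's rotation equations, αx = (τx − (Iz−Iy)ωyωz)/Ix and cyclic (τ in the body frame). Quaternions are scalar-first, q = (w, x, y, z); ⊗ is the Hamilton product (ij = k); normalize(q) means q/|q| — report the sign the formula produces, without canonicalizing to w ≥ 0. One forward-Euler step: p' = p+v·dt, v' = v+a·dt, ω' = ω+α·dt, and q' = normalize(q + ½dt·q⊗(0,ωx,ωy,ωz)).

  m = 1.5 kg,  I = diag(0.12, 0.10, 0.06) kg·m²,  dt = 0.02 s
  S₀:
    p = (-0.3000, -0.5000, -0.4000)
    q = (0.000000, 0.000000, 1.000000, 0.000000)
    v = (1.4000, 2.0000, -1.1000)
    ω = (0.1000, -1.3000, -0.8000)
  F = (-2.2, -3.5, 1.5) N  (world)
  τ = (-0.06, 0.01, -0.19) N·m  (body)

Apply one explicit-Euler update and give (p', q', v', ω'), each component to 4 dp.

p' = (-0.2720, -0.4600, -0.4220)
q' = (0.0130, -0.0080, 0.9999, -0.0010)
v' = (1.3707, 1.9533, -1.0800)
ω' = (0.0969, -1.2970, -0.8642)

precession coupling ω×(Iω) = (-0.0416, -0.0048, 0.0026)
(τ − ω×Iω)/I = (-0.1533, 0.1480, -3.2100)
ω' = ω + α·dt = (0.0969, -1.2970, -0.8642)
2q̇ = q⊗(0,ω) = (1.3000000, -0.8000000, 0.0000000, -0.1000000)
q' = normalize(q + ½dt·q⊗(0,ω)) = (0.0130, -0.0080, 0.9999, -0.0010)
a = F/m = (-1.4667, -2.3333, 1.0000)
p' = p + v·dt = (-0.2720, -0.4600, -0.4220)
new velocity v' = (1.3707, 1.9533, -1.0800)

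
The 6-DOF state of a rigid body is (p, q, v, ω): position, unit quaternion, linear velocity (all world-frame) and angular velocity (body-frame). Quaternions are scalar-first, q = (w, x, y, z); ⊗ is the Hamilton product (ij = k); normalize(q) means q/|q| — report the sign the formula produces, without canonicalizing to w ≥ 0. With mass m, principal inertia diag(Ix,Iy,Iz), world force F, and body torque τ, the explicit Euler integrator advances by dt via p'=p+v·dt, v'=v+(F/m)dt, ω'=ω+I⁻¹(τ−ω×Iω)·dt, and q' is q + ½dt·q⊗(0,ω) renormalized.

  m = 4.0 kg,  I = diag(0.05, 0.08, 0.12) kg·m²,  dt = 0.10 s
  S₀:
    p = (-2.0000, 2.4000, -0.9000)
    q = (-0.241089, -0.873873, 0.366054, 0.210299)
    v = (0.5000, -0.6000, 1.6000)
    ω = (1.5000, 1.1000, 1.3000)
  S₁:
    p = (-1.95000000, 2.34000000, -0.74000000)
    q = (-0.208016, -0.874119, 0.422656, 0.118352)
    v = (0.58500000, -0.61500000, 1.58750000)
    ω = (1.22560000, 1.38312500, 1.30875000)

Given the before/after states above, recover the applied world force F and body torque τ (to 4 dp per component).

F = (3.4000, -0.6000, -0.5000)
τ = (-0.0800, 0.0900, 0.0600)

Δω = ω₁−ω₀ = (-0.27440000, 0.28312500, 0.00875000)
I·α + gyro = (-0.0800, 0.0900, 0.0600)
velocity change Δv = (0.08500000, -0.01500000, -0.01250000)
applied force F = (3.4000, -0.6000, -0.5000)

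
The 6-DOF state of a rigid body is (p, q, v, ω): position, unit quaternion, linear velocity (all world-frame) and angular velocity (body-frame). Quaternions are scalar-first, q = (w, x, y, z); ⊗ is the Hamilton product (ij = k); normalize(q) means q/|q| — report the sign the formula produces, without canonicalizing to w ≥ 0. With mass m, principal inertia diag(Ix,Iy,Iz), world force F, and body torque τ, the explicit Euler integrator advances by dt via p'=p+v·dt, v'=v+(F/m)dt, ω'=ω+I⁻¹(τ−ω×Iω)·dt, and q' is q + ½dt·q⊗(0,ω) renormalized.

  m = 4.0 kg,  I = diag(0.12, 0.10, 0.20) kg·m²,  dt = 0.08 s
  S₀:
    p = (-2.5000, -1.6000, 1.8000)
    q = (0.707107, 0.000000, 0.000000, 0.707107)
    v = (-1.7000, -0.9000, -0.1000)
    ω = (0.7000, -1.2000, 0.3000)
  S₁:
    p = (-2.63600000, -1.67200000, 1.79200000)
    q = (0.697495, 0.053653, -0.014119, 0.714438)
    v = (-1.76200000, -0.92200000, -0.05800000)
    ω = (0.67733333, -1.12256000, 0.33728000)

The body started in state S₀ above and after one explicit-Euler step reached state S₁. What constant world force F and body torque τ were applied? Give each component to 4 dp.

velocity change Δv = (-0.06200000, -0.02200000, 0.04200000)
F = m·Δv/dt = (-3.1000, -1.1000, 2.1000)
ω₁ − ω₀ = (-0.02266667, 0.07744000, 0.03728000)
precession coupling = (-0.0360, -0.0168, 0.0168)
I·α + gyro = (-0.0700, 0.0800, 0.1100)

F = (-3.1000, -1.1000, 2.1000)
τ = (-0.0700, 0.0800, 0.1100)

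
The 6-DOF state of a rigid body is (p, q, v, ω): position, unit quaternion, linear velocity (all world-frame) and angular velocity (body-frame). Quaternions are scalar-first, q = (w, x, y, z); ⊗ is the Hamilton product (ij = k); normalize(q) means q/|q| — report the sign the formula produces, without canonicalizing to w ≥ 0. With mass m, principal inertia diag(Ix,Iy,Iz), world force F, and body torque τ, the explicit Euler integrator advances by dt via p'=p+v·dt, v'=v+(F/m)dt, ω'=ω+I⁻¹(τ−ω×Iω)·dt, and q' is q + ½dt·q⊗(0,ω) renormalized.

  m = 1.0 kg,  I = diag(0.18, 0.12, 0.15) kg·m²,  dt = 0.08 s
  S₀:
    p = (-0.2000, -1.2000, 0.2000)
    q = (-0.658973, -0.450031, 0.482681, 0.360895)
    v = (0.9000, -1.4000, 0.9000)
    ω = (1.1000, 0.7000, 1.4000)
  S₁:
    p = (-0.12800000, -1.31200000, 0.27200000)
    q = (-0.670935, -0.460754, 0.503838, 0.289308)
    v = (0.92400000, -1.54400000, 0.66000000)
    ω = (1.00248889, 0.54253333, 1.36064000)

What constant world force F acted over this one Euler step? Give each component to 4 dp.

v₁ − v₀ = (0.02400000, -0.14400000, -0.24000000)
F = m·Δv/dt = (0.3000, -1.8000, -3.0000)

F = (0.3000, -1.8000, -3.0000)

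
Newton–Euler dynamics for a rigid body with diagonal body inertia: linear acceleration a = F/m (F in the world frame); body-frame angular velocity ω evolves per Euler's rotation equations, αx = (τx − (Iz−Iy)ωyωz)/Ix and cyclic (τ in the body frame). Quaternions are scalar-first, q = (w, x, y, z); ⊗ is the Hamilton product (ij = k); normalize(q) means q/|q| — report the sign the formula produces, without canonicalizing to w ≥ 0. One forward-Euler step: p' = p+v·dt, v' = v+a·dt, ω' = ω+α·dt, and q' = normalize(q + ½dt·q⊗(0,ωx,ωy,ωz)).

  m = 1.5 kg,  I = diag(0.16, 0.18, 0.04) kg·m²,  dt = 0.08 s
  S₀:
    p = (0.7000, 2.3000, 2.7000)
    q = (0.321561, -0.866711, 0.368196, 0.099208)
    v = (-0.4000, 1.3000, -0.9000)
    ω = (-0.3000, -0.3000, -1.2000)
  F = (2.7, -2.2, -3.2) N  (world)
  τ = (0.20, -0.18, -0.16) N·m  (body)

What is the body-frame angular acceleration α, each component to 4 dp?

gyro term ω×Iω = (-0.0504, 0.0432, 0.0018)
α = I⁻¹(τ − ω×Iω) = (1.5650, -1.2400, -4.0450)

α = (1.5650, -1.2400, -4.0450)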